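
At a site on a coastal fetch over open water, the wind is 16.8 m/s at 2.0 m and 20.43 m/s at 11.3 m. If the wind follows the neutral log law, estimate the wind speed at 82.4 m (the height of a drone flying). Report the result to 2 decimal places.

24.59 m/s

Log law: V ∝ ln(z/z₀). From the pair, with r = V₁/V₂ = 0.82232,
ln z₀ = (ln z₁ − r·ln z₂)/(1 − r) = (0.6931 − 0.82232×2.4248)/0.17768 = -7.3211 → z₀ = 0.0006614 m
V₃ = V₁ · ln(z₃/z₀)/ln(z₁/z₀) = 16.8 × 11.7327/8.0143 = 24.5948 m/s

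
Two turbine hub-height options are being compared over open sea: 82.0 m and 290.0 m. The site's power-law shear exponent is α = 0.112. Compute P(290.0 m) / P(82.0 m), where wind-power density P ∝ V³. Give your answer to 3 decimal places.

1.529

Speed ratio: V_B/V_A = (z_B/z_A)^α = (290.0/82.0)^0.112 = (3.5366)^0.112 = 1.15197
Power-density ratio: P_B/P_A = (V_B/V_A)³ = (1.15197)³ = 1.52871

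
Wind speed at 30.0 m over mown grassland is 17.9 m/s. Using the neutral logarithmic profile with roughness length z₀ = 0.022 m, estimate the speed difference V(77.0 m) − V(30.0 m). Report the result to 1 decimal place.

Log law: V₂ = V₁ · ln(z₂/z₀)/ln(z₁/z₀) = 17.9 × 8.1605/7.2179 = 20.2376 m/s
ΔV = 20.2376 − 17.9 = 2.3376 m/s

2.3 m/s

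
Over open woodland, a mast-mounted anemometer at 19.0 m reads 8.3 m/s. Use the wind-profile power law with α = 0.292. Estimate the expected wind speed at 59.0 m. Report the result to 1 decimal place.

11.6 m/s

Power-law profile: V₂ = V₁ · (z₂/z₁)^α
V₂ = 8.3 × (59.0/19.0)^0.292 = 8.3 × (3.1053)^0.292
    = 8.3 × 1.3922 = 11.5550 m/s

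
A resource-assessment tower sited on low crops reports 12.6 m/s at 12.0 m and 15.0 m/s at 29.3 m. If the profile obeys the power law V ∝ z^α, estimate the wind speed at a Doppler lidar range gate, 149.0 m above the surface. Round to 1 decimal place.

First find α: α = ln(V₂/V₁)/ln(z₂/z₁) = ln(15.0/12.6)/ln(29.3/12.0) = 0.17435/0.89268 = 0.1953
Extrapolate from 29.3 m to 149.0 m: V₃ = 15.0 × (149.0/29.3)^0.1953 = 15.0 × 1.3739 = 20.6085 m/s

20.6 m/s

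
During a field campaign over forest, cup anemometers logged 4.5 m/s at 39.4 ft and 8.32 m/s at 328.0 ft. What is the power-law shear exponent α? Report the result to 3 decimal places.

α ≈ 0.290

Power law: V₂/V₁ = (z₂/z₁)^α ⇒ α = ln(V₂/V₁) / ln(z₂/z₁)
α = ln(8.32/4.5) / ln(328.0/39.4) = ln(1.8489) / ln(8.3249)
  = 0.61458 / 2.11925 = 0.29000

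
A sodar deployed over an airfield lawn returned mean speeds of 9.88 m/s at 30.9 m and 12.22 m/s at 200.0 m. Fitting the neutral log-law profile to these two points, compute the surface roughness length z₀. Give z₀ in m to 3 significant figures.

z₀ ≈ 0.0116 m

Log law: V(z) ∝ ln(z/z₀). With r = V₁/V₂ = 9.88/12.22 = 0.80851,
r · ln(z₂/z₀) = ln(z₁/z₀) ⇒ ln z₀ = (ln z₁ − r·ln z₂)/(1 − r)
ln z₀ = (3.43076 − 0.80851×5.29832) / 0.19149 = -4.4545
z₀ = exp(-4.4545) = 0.01163 m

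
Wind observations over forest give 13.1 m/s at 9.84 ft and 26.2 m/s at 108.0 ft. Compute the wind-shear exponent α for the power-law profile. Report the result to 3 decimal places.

α ≈ 0.289

Power law: V₂/V₁ = (z₂/z₁)^α ⇒ α = ln(V₂/V₁) / ln(z₂/z₁)
α = ln(26.2/13.1) / ln(108.0/9.84) = ln(2.0000) / ln(10.9756)
  = 0.69315 / 2.39568 = 0.28933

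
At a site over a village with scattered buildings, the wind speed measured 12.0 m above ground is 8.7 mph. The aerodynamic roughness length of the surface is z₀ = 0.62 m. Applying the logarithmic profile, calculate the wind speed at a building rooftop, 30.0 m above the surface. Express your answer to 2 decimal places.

Log law: V(z) ∝ ln(z/z₀), so V₂/V₁ = ln(z₂/z₀) / ln(z₁/z₀).
ln(30.0/0.62) = 3.8792, ln(12.0/0.62) = 2.9629
V₂ = 8.7 × 3.8792/2.9629 = 8.7 × 1.3093 = 11.3905 mph

11.39 mph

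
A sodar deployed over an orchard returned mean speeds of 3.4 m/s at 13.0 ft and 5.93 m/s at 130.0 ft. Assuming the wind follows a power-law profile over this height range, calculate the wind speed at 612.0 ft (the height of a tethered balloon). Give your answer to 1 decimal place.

First find α: α = ln(V₂/V₁)/ln(z₂/z₁) = ln(5.93/3.4)/ln(130.0/13.0) = 0.55625/2.30259 = 0.2416
Extrapolate from 130.0 ft to 612.0 ft: V₃ = 5.93 × (612.0/130.0)^0.2416 = 5.93 × 1.4539 = 8.6216 m/s

8.6 m/s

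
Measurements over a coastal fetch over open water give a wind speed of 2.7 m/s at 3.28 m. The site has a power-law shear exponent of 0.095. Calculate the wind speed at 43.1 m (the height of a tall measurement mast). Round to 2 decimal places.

Power-law profile: V₂ = V₁ · (z₂/z₁)^α
V₂ = 2.7 × (43.1/3.28)^0.095 = 2.7 × (13.1402)^0.095
    = 2.7 × 1.2772 = 3.4485 m/s

3.45 m/s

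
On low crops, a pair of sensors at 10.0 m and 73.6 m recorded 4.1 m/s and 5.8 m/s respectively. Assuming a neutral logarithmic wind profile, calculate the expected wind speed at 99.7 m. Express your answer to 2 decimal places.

6.06 m/s

Log law: V ∝ ln(z/z₀). From the pair, with r = V₁/V₂ = 0.70690,
ln z₀ = (ln z₁ − r·ln z₂)/(1 − r) = (2.3026 − 0.70690×4.2986)/0.29310 = -2.5114 → z₀ = 0.08115 m
V₃ = V₁ · ln(z₃/z₀)/ln(z₁/z₀) = 4.1 × 7.1136/4.8140 = 6.0585 m/s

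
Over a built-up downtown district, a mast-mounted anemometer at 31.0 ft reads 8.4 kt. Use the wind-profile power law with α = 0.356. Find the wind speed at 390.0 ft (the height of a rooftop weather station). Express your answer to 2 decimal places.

20.69 kt

Power-law profile: V₂ = V₁ · (z₂/z₁)^α
V₂ = 8.4 × (390.0/31.0)^0.356 = 8.4 × (12.5806)^0.356
    = 8.4 × 2.4632 = 20.6906 kt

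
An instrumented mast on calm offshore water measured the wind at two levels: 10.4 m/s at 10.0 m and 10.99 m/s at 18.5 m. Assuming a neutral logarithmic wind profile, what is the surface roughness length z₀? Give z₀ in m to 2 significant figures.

z₀ ≈ 0.00020 m

Log law: V(z) ∝ ln(z/z₀). With r = V₁/V₂ = 10.4/10.99 = 0.94631,
r · ln(z₂/z₀) = ln(z₁/z₀) ⇒ ln z₀ = (ln z₁ − r·ln z₂)/(1 − r)
ln z₀ = (2.30259 − 0.94631×2.91777) / 0.05369 = -8.5414
z₀ = exp(-8.5414) = 0.0001952 m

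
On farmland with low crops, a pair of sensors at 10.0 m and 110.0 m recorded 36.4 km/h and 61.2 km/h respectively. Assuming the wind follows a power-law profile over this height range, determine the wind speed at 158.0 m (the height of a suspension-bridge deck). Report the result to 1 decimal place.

66.2 km/h

First find α: α = ln(V₂/V₁)/ln(z₂/z₁) = ln(61.2/36.4)/ln(110.0/10.0) = 0.51958/2.39790 = 0.2167
Extrapolate from 110.0 m to 158.0 m: V₃ = 61.2 × (158.0/110.0)^0.2167 = 61.2 × 1.0816 = 66.1954 km/h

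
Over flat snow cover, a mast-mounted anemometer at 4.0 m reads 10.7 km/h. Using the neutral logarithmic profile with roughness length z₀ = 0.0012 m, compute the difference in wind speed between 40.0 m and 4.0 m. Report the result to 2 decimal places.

Log law: V₂ = V₁ · ln(z₂/z₀)/ln(z₁/z₀) = 10.7 × 10.4143/8.1117 = 13.7373 km/h
ΔV = 13.7373 − 10.7 = 3.0373 km/h

3.04 km/h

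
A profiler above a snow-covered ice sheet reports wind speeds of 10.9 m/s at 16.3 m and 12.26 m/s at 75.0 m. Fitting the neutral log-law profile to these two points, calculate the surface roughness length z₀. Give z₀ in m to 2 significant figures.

Log law: V(z) ∝ ln(z/z₀). With r = V₁/V₂ = 10.9/12.26 = 0.88907,
r · ln(z₂/z₀) = ln(z₁/z₀) ⇒ ln z₀ = (ln z₁ − r·ln z₂)/(1 − r)
ln z₀ = (2.79117 − 0.88907×4.31749) / 0.11093 = -9.4419
z₀ = exp(-9.4419) = 0.00007933 m

z₀ ≈ 0.000079 m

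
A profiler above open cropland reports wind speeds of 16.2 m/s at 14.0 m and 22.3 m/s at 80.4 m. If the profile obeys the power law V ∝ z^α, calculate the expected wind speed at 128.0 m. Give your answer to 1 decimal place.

First find α: α = ln(V₂/V₁)/ln(z₂/z₁) = ln(22.3/16.2)/ln(80.4/14.0) = 0.31958/1.74796 = 0.1828
Extrapolate from 80.4 m to 128.0 m: V₃ = 22.3 × (128.0/80.4)^0.1828 = 22.3 × 1.0887 = 24.2788 m/s

24.3 m/s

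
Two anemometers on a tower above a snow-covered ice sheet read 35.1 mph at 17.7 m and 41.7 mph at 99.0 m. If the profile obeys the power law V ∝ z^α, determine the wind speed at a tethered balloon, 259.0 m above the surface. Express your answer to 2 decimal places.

45.91 mph

First find α: α = ln(V₂/V₁)/ln(z₂/z₁) = ln(41.7/35.1)/ln(99.0/17.7) = 0.17230/1.72156 = 0.1001
Extrapolate from 99.0 m to 259.0 m: V₃ = 41.7 × (259.0/99.0)^0.1001 = 41.7 × 1.1010 = 45.9132 mph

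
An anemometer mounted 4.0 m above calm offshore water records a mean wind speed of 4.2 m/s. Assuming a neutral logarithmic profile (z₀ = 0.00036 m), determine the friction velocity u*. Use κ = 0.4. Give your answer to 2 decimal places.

Log law: V(z) = (u*/κ) · ln(z/z₀) ⇒ u* = κ · V / ln(z/z₀)
u* = 0.4 × 4.2 / ln(4.0/0.00036) = 0.4 × 4.2 / 9.3157
   = 1.6800 / 9.3157 = 0.1803 m/s

u* ≈ 0.18 m/s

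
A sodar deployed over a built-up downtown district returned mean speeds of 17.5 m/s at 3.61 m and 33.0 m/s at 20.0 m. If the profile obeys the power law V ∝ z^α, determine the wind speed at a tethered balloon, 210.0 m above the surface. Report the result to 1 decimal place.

First find α: α = ln(V₂/V₁)/ln(z₂/z₁) = ln(33.0/17.5)/ln(20.0/3.61) = 0.63431/1.71202 = 0.3705
Extrapolate from 20.0 m to 210.0 m: V₃ = 33.0 × (210.0/20.0)^0.3705 = 33.0 × 2.3897 = 78.8616 m/s

78.9 m/s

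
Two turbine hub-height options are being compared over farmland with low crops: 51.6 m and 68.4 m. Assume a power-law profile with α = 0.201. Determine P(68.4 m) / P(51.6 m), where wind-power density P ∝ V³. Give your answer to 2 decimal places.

1.19

Speed ratio: V_B/V_A = (z_B/z_A)^α = (68.4/51.6)^0.201 = (1.3256)^0.201 = 1.05829
Power-density ratio: P_B/P_A = (V_B/V_A)³ = (1.05829)³ = 1.18525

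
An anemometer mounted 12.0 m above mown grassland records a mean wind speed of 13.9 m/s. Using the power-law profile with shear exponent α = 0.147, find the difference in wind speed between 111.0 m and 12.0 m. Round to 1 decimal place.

5.4 m/s

Power law: V₂ = V₁ · (z₂/z₁)^α = 13.9 × (9.2500)^0.147 = 19.2769 m/s
ΔV = 19.2769 − 13.9 = 5.3769 m/s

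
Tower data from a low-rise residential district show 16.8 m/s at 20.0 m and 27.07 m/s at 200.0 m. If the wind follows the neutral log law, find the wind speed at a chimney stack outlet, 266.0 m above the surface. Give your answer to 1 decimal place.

Log law: V ∝ ln(z/z₀). From the pair, with r = V₁/V₂ = 0.62061,
ln z₀ = (ln z₁ − r·ln z₂)/(1 − r) = (2.9957 − 0.62061×5.2983)/0.37939 = -0.7709 → z₀ = 0.4626 m
V₃ = V₁ · ln(z₃/z₀)/ln(z₁/z₀) = 16.8 × 6.3544/3.7666 = 28.3420 m/s

28.3 m/s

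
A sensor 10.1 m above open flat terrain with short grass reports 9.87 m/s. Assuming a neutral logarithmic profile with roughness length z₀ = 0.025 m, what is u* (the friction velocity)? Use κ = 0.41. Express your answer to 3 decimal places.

u* ≈ 0.674 m/s

Log law: V(z) = (u*/κ) · ln(z/z₀) ⇒ u* = κ · V / ln(z/z₀)
u* = 0.41 × 9.87 / ln(10.1/0.025) = 0.41 × 9.87 / 6.0014
   = 4.0467 / 6.0014 = 0.6743 m/s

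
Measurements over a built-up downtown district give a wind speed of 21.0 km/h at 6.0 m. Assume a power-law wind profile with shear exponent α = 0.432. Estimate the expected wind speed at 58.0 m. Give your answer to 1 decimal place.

56.0 km/h

Power-law profile: V₂ = V₁ · (z₂/z₁)^α
V₂ = 21.0 × (58.0/6.0)^0.432 = 21.0 × (9.6667)^0.432
    = 21.0 × 2.6646 = 55.9576 km/h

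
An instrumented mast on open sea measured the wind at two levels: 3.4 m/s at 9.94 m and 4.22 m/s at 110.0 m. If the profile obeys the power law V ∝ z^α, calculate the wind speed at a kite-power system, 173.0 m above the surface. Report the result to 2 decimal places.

First find α: α = ln(V₂/V₁)/ln(z₂/z₁) = ln(4.22/3.4)/ln(110.0/9.94) = 0.21606/2.40391 = 0.0899
Extrapolate from 110.0 m to 173.0 m: V₃ = 4.22 × (173.0/110.0)^0.0899 = 4.22 × 1.0415 = 4.3953 m/s

4.40 m/s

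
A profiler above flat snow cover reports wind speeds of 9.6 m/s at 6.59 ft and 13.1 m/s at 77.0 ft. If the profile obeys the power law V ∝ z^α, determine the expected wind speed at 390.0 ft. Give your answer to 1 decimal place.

16.1 m/s

First find α: α = ln(V₂/V₁)/ln(z₂/z₁) = ln(13.1/9.6)/ln(77.0/6.59) = 0.31085/2.45825 = 0.1265
Extrapolate from 77.0 ft to 390.0 ft: V₃ = 13.1 × (390.0/77.0)^0.1265 = 13.1 × 1.2277 = 16.0829 m/s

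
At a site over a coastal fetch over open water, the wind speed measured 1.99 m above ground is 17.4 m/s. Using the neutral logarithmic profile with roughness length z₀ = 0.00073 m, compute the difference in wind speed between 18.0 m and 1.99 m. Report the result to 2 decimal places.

Log law: V₂ = V₁ · ln(z₂/z₀)/ln(z₁/z₀) = 17.4 × 10.1128/7.9106 = 22.2440 m/s
ΔV = 22.2440 − 17.4 = 4.8440 m/s

4.84 m/s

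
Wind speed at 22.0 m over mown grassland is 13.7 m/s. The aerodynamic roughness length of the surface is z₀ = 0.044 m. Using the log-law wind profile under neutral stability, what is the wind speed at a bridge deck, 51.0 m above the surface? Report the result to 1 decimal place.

15.6 m/s

Log law: V(z) ∝ ln(z/z₀), so V₂/V₁ = ln(z₂/z₀) / ln(z₁/z₀).
ln(51.0/0.044) = 7.0554, ln(22.0/0.044) = 6.2146
V₂ = 13.7 × 7.0554/6.2146 = 13.7 × 1.1353 = 15.5535 m/s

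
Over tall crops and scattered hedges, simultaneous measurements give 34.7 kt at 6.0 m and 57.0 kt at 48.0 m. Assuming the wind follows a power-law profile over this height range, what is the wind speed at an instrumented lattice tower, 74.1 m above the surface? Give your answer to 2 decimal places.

63.22 kt

First find α: α = ln(V₂/V₁)/ln(z₂/z₁) = ln(57.0/34.7)/ln(48.0/6.0) = 0.49631/2.07944 = 0.2387
Extrapolate from 48.0 m to 74.1 m: V₃ = 57.0 × (74.1/48.0)^0.2387 = 57.0 × 1.1092 = 63.2242 kt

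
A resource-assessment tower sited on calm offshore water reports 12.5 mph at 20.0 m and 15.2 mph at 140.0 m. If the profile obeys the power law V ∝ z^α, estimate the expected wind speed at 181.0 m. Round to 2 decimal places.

15.60 mph

First find α: α = ln(V₂/V₁)/ln(z₂/z₁) = ln(15.2/12.5)/ln(140.0/20.0) = 0.19557/1.94591 = 0.1005
Extrapolate from 140.0 m to 181.0 m: V₃ = 15.2 × (181.0/140.0)^0.1005 = 15.2 × 1.0262 = 15.5975 mph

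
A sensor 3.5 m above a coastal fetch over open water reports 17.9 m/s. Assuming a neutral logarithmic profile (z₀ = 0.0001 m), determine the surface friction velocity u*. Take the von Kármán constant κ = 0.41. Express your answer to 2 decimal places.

u* ≈ 0.70 m/s

Log law: V(z) = (u*/κ) · ln(z/z₀) ⇒ u* = κ · V / ln(z/z₀)
u* = 0.41 × 17.9 / ln(3.5/0.0001) = 0.41 × 17.9 / 10.4631
   = 7.3390 / 10.4631 = 0.7014 m/s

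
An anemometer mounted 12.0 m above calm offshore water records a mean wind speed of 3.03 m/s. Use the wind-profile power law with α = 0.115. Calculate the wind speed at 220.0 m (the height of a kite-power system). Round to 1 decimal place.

4.2 m/s

Power-law profile: V₂ = V₁ · (z₂/z₁)^α
V₂ = 3.03 × (220.0/12.0)^0.115 = 3.03 × (18.3333)^0.115
    = 3.03 × 1.3972 = 4.2337 m/s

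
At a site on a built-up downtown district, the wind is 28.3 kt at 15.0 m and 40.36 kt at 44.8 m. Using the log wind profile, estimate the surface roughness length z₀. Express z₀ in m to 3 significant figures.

z₀ ≈ 1.15 m

Log law: V(z) ∝ ln(z/z₀). With r = V₁/V₂ = 28.3/40.36 = 0.70119,
r · ln(z₂/z₀) = ln(z₁/z₀) ⇒ ln z₀ = (ln z₁ − r·ln z₂)/(1 − r)
ln z₀ = (2.70805 − 0.70119×3.80221) / 0.29881 = 0.1405
z₀ = exp(0.1405) = 1.151 m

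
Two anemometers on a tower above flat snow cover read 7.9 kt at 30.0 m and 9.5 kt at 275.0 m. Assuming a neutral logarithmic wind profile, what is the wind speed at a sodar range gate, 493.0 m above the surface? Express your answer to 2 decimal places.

9.92 kt

Log law: V ∝ ln(z/z₀). From the pair, with r = V₁/V₂ = 0.83158,
ln z₀ = (ln z₁ − r·ln z₂)/(1 − r) = (3.4012 − 0.83158×5.6168)/0.16842 = -7.5382 → z₀ = 0.0005324 m
V₃ = V₁ · ln(z₃/z₀)/ln(z₁/z₀) = 7.9 × 13.7387/10.9394 = 9.9216 kt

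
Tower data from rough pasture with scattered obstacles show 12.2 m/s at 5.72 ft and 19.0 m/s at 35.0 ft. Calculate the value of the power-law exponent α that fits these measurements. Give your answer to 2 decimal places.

α ≈ 0.24

Power law: V₂/V₁ = (z₂/z₁)^α ⇒ α = ln(V₂/V₁) / ln(z₂/z₁)
α = ln(19.0/12.2) / ln(35.0/5.72) = ln(1.5574) / ln(6.1189)
  = 0.44300 / 1.81138 = 0.24457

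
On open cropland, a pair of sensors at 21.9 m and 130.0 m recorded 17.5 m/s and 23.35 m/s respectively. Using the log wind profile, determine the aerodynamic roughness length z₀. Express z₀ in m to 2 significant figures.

z₀ ≈ 0.11 m

Log law: V(z) ∝ ln(z/z₀). With r = V₁/V₂ = 17.5/23.35 = 0.74946,
r · ln(z₂/z₀) = ln(z₁/z₀) ⇒ ln z₀ = (ln z₁ − r·ln z₂)/(1 − r)
ln z₀ = (3.08649 − 0.74946×4.86753) / 0.25054 = -2.2414
z₀ = exp(-2.2414) = 0.1063 m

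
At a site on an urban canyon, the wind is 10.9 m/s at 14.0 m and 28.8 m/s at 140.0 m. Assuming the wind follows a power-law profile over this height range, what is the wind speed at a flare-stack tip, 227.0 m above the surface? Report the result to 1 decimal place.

35.3 m/s

First find α: α = ln(V₂/V₁)/ln(z₂/z₁) = ln(28.8/10.9)/ln(140.0/14.0) = 0.97161/2.30259 = 0.4220
Extrapolate from 140.0 m to 227.0 m: V₃ = 28.8 × (227.0/140.0)^0.4220 = 28.8 × 1.2262 = 35.3152 m/s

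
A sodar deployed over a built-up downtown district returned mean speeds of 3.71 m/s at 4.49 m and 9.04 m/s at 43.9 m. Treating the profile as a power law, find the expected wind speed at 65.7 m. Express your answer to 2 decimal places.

10.58 m/s

First find α: α = ln(V₂/V₁)/ln(z₂/z₁) = ln(9.04/3.71)/ln(43.9/4.49) = 0.89063/2.28006 = 0.3906
Extrapolate from 43.9 m to 65.7 m: V₃ = 9.04 × (65.7/43.9)^0.3906 = 9.04 × 1.1706 = 10.5819 m/s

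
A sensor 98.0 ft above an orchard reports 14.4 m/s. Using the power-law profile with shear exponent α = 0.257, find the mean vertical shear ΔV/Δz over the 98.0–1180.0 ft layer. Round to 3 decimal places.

0.012 m/s/ft

Power law: V₂ = V₁ · (z₂/z₁)^α = 14.4 × (12.0408)^0.257 = 27.2955 m/s
ΔV/Δz = (27.2955 − 14.4)/(1180.0 − 98.0) = 12.8955/1082.0000 = 0.01192 m/s/ft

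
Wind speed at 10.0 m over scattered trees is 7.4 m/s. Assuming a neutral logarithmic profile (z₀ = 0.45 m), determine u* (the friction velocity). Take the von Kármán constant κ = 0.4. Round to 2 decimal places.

u* ≈ 0.95 m/s

Log law: V(z) = (u*/κ) · ln(z/z₀) ⇒ u* = κ · V / ln(z/z₀)
u* = 0.4 × 7.4 / ln(10.0/0.45) = 0.4 × 7.4 / 3.1011
   = 2.9600 / 3.1011 = 0.9545 m/s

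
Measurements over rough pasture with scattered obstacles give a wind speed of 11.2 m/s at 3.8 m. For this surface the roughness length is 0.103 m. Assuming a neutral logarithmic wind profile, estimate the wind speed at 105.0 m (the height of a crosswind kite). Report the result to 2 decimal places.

Log law: V(z) ∝ ln(z/z₀), so V₂/V₁ = ln(z₂/z₀) / ln(z₁/z₀).
ln(105.0/0.103) = 6.9270, ln(3.8/0.103) = 3.6080
V₂ = 11.2 × 6.9270/3.6080 = 11.2 × 1.9199 = 21.5027 m/s

21.50 m/s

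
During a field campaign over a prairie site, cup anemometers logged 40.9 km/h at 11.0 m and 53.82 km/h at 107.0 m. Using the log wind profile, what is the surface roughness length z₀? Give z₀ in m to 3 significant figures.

Log law: V(z) ∝ ln(z/z₀). With r = V₁/V₂ = 40.9/53.82 = 0.75994,
r · ln(z₂/z₀) = ln(z₁/z₀) ⇒ ln z₀ = (ln z₁ − r·ln z₂)/(1 − r)
ln z₀ = (2.39790 − 0.75994×4.67283) / 0.24006 = -4.8037
z₀ = exp(-4.8037) = 0.008199 m

z₀ ≈ 0.00820 m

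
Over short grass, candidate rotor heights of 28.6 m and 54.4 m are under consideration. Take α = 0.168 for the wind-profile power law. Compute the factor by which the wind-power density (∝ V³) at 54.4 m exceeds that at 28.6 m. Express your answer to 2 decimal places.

1.38

Speed ratio: V_B/V_A = (z_B/z_A)^α = (54.4/28.6)^0.168 = (1.9021)^0.168 = 1.11407
Power-density ratio: P_B/P_A = (V_B/V_A)³ = (1.11407)³ = 1.38272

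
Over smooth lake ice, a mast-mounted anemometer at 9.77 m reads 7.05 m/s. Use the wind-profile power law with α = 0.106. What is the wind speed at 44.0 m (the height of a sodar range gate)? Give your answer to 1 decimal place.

8.3 m/s

Power-law profile: V₂ = V₁ · (z₂/z₁)^α
V₂ = 7.05 × (44.0/9.77)^0.106 = 7.05 × (4.5036)^0.106
    = 7.05 × 1.1729 = 8.2693 m/s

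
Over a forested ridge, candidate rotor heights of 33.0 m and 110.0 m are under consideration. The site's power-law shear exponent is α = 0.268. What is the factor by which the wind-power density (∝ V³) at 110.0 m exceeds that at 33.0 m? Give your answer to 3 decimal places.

Speed ratio: V_B/V_A = (z_B/z_A)^α = (110.0/33.0)^0.268 = (3.3333)^0.268 = 1.38080
Power-density ratio: P_B/P_A = (V_B/V_A)³ = (1.38080)³ = 2.63266

2.633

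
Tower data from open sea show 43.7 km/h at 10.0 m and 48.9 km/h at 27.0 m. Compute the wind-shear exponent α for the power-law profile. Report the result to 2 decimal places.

Power law: V₂/V₁ = (z₂/z₁)^α ⇒ α = ln(V₂/V₁) / ln(z₂/z₁)
α = ln(48.9/43.7) / ln(27.0/10.0) = ln(1.1190) / ln(2.7000)
  = 0.11243 / 0.99325 = 0.11319

α ≈ 0.11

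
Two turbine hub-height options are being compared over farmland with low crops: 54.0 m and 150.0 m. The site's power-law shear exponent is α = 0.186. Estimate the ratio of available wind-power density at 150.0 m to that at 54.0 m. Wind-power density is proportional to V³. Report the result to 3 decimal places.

1.768

Speed ratio: V_B/V_A = (z_B/z_A)^α = (150.0/54.0)^0.186 = (2.7778)^0.186 = 1.20928
Power-density ratio: P_B/P_A = (V_B/V_A)³ = (1.20928)³ = 1.76841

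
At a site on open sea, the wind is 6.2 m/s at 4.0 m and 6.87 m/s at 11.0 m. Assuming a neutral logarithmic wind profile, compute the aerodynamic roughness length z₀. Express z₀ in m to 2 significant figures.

Log law: V(z) ∝ ln(z/z₀). With r = V₁/V₂ = 6.2/6.87 = 0.90247,
r · ln(z₂/z₀) = ln(z₁/z₀) ⇒ ln z₀ = (ln z₁ − r·ln z₂)/(1 − r)
ln z₀ = (1.38629 − 0.90247×2.39790) / 0.09753 = -7.9748
z₀ = exp(-7.9748) = 0.0003440 m

z₀ ≈ 0.00034 m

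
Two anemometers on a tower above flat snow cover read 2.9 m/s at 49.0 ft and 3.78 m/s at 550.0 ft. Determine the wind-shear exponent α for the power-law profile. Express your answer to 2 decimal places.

α ≈ 0.11

Power law: V₂/V₁ = (z₂/z₁)^α ⇒ α = ln(V₂/V₁) / ln(z₂/z₁)
α = ln(3.78/2.9) / ln(550.0/49.0) = ln(1.3034) / ln(11.2245)
  = 0.26501 / 2.41810 = 0.10960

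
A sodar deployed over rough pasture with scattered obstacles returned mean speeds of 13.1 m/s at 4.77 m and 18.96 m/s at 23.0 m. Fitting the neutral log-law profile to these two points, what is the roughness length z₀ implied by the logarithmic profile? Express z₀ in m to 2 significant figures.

Log law: V(z) ∝ ln(z/z₀). With r = V₁/V₂ = 13.1/18.96 = 0.69093,
r · ln(z₂/z₀) = ln(z₁/z₀) ⇒ ln z₀ = (ln z₁ − r·ln z₂)/(1 − r)
ln z₀ = (1.56235 − 0.69093×3.13549) / 0.30907 = -1.9544
z₀ = exp(-1.9544) = 0.1416 m

z₀ ≈ 0.14 m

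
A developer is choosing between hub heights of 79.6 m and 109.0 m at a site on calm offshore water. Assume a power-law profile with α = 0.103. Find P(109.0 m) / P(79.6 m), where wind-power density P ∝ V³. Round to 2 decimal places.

1.10

Speed ratio: V_B/V_A = (z_B/z_A)^α = (109.0/79.6)^0.103 = (1.3693)^0.103 = 1.03291
Power-density ratio: P_B/P_A = (V_B/V_A)³ = (1.03291)³ = 1.10200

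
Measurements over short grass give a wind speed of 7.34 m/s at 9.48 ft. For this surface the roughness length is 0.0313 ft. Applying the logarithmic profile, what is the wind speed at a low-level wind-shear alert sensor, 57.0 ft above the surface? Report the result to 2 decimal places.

9.64 m/s

Log law: V(z) ∝ ln(z/z₀), so V₂/V₁ = ln(z₂/z₀) / ln(z₁/z₀).
ln(57.0/0.0313) = 7.5072, ln(9.48/0.0313) = 5.7133
V₂ = 7.34 × 7.5072/5.7133 = 7.34 × 1.3140 = 9.6446 m/s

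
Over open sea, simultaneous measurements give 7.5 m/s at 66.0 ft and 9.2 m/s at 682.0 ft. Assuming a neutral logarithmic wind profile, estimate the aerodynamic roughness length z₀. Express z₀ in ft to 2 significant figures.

z₀ ≈ 0.0022 ft

Log law: V(z) ∝ ln(z/z₀). With r = V₁/V₂ = 7.5/9.2 = 0.81522,
r · ln(z₂/z₀) = ln(z₁/z₀) ⇒ ln z₀ = (ln z₁ − r·ln z₂)/(1 − r)
ln z₀ = (4.18965 − 0.81522×6.52503) / 0.18478 = -6.1135
z₀ = exp(-6.1135) = 0.002213 ft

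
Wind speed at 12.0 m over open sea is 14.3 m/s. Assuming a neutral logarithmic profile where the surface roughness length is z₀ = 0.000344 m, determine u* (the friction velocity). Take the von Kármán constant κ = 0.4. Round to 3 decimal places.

u* ≈ 0.547 m/s

Log law: V(z) = (u*/κ) · ln(z/z₀) ⇒ u* = κ · V / ln(z/z₀)
u* = 0.4 × 14.3 / ln(12.0/0.000344) = 0.4 × 14.3 / 10.4598
   = 5.7200 / 10.4598 = 0.5469 m/s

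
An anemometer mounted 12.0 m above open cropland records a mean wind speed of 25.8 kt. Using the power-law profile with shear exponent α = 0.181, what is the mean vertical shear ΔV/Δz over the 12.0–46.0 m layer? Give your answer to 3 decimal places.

Power law: V₂ = V₁ · (z₂/z₁)^α = 25.8 × (3.8333)^0.181 = 32.9039 kt
ΔV/Δz = (32.9039 − 25.8)/(46.0 − 12.0) = 7.1039/34.0000 = 0.20894 kt/m

0.209 kt/m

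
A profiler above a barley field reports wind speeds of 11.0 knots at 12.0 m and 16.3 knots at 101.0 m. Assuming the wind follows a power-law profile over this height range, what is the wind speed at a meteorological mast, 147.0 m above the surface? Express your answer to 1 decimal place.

First find α: α = ln(V₂/V₁)/ln(z₂/z₁) = ln(16.3/11.0)/ln(101.0/12.0) = 0.39327/2.13021 = 0.1846
Extrapolate from 101.0 m to 147.0 m: V₃ = 16.3 × (147.0/101.0)^0.1846 = 16.3 × 1.0717 = 17.4694 knots

17.5 knots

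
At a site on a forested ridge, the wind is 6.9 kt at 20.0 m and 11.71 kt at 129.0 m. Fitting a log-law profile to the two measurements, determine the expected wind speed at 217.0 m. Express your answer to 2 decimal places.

Log law: V ∝ ln(z/z₀). From the pair, with r = V₁/V₂ = 0.58924,
ln z₀ = (ln z₁ − r·ln z₂)/(1 − r) = (2.9957 − 0.58924×4.8598)/0.41076 = 0.3217 → z₀ = 1.379 m
V₃ = V₁ · ln(z₃/z₀)/ln(z₁/z₀) = 6.9 × 5.0582/2.6740 = 13.0520 kt

13.05 kt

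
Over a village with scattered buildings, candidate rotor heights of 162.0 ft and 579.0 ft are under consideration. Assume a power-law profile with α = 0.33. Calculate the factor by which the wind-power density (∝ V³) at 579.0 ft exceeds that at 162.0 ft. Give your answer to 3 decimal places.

Speed ratio: V_B/V_A = (z_B/z_A)^α = (579.0/162.0)^0.33 = (3.5741)^0.33 = 1.52245
Power-density ratio: P_B/P_A = (V_B/V_A)³ = (1.52245)³ = 3.52884

3.529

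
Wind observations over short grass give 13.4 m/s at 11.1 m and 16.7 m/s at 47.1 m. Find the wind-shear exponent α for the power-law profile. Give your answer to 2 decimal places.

α ≈ 0.15

Power law: V₂/V₁ = (z₂/z₁)^α ⇒ α = ln(V₂/V₁) / ln(z₂/z₁)
α = ln(16.7/13.4) / ln(47.1/11.1) = ln(1.2463) / ln(4.2432)
  = 0.22015 / 1.44533 = 0.15232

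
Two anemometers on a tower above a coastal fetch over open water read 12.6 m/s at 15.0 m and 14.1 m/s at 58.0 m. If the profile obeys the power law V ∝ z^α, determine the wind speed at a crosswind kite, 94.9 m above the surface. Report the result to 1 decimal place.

First find α: α = ln(V₂/V₁)/ln(z₂/z₁) = ln(14.1/12.6)/ln(58.0/15.0) = 0.11248/1.35239 = 0.0832
Extrapolate from 58.0 m to 94.9 m: V₃ = 14.1 × (94.9/58.0)^0.0832 = 14.1 × 1.0418 = 14.6894 m/s

14.7 m/s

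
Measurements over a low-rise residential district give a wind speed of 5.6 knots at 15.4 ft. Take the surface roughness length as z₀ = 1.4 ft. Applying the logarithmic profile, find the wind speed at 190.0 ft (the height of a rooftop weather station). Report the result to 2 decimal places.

Log law: V(z) ∝ ln(z/z₀), so V₂/V₁ = ln(z₂/z₀) / ln(z₁/z₀).
ln(190.0/1.4) = 4.9106, ln(15.4/1.4) = 2.3979
V₂ = 5.6 × 4.9106/2.3979 = 5.6 × 2.0479 = 11.4680 knots

11.47 knots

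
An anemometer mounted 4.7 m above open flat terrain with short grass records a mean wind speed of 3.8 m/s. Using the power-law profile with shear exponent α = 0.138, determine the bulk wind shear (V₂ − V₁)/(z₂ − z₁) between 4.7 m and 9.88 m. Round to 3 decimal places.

0.079 m/s/m

Power law: V₂ = V₁ · (z₂/z₁)^α = 3.8 × (2.1021)^0.138 = 4.2103 m/s
ΔV/Δz = (4.2103 − 3.8)/(9.88 − 4.7) = 0.4103/5.1800 = 0.07920 m/s/m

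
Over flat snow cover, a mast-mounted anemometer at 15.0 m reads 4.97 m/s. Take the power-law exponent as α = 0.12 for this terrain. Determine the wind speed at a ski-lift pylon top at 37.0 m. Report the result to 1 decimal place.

5.5 m/s

Power-law profile: V₂ = V₁ · (z₂/z₁)^α
V₂ = 4.97 × (37.0/15.0)^0.12 = 4.97 × (2.4667)^0.12
    = 4.97 × 1.1144 = 5.5387 m/s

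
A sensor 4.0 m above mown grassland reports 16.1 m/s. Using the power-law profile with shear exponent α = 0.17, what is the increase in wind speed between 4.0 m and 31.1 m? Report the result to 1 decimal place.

6.7 m/s

Power law: V₂ = V₁ · (z₂/z₁)^α = 16.1 × (7.7750)^0.17 = 22.8163 m/s
ΔV = 22.8163 − 16.1 = 6.7163 m/s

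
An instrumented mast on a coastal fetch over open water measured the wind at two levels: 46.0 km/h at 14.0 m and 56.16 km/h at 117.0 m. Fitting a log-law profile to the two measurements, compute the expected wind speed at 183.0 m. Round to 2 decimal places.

Log law: V ∝ ln(z/z₀). From the pair, with r = V₁/V₂ = 0.81909,
ln z₀ = (ln z₁ − r·ln z₂)/(1 − r) = (2.6391 − 0.81909×4.7622)/0.18091 = -6.9735 → z₀ = 0.0009364 m
V₃ = V₁ · ln(z₃/z₀)/ln(z₁/z₀) = 46.0 × 12.1830/9.6125 = 58.3006 km/h

58.30 km/h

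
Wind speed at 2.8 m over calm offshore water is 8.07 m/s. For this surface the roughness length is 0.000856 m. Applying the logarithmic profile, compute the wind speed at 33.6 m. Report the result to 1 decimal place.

10.5 m/s

Log law: V(z) ∝ ln(z/z₀), so V₂/V₁ = ln(z₂/z₀) / ln(z₁/z₀).
ln(33.6/0.000856) = 10.5778, ln(2.8/0.000856) = 8.0929
V₂ = 8.07 × 10.5778/8.0929 = 8.07 × 1.3070 = 10.5479 m/s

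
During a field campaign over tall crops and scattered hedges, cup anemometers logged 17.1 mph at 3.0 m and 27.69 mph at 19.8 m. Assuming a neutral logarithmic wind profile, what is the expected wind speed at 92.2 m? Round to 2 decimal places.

Log law: V ∝ ln(z/z₀). From the pair, with r = V₁/V₂ = 0.61755,
ln z₀ = (ln z₁ − r·ln z₂)/(1 − r) = (1.0986 − 0.61755×2.9857)/0.38245 = -1.9485 → z₀ = 0.1425 m
V₃ = V₁ · ln(z₃/z₀)/ln(z₁/z₀) = 17.1 × 6.4725/3.0471 = 36.3226 mph

36.32 mph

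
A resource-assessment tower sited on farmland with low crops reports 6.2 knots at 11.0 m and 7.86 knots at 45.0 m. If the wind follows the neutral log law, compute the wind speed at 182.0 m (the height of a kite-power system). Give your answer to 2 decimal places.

Log law: V ∝ ln(z/z₀). From the pair, with r = V₁/V₂ = 0.78880,
ln z₀ = (ln z₁ − r·ln z₂)/(1 − r) = (2.3979 − 0.78880×3.8067)/0.21120 = -2.8638 → z₀ = 0.05705 m
V₃ = V₁ · ln(z₃/z₀)/ln(z₁/z₀) = 6.2 × 8.0678/5.2617 = 9.5065 knots

9.51 knots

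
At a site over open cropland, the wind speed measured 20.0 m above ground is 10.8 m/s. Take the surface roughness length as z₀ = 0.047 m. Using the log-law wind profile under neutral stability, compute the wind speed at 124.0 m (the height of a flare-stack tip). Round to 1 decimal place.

14.1 m/s

Log law: V(z) ∝ ln(z/z₀), so V₂/V₁ = ln(z₂/z₀) / ln(z₁/z₀).
ln(124.0/0.047) = 7.8779, ln(20.0/0.047) = 6.0533
V₂ = 10.8 × 7.8779/6.0533 = 10.8 × 1.3014 = 14.0552 m/s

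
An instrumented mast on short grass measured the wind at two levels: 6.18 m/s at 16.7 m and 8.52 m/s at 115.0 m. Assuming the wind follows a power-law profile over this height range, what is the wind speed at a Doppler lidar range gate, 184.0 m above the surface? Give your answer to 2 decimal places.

First find α: α = ln(V₂/V₁)/ln(z₂/z₁) = ln(8.52/6.18)/ln(115.0/16.7) = 0.32110/1.92952 = 0.1664
Extrapolate from 115.0 m to 184.0 m: V₃ = 8.52 × (184.0/115.0)^0.1664 = 8.52 × 1.0814 = 9.2131 m/s

9.21 m/s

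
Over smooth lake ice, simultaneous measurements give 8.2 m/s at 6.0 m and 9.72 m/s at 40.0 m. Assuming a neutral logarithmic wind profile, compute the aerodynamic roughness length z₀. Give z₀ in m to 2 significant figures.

Log law: V(z) ∝ ln(z/z₀). With r = V₁/V₂ = 8.2/9.72 = 0.84362,
r · ln(z₂/z₀) = ln(z₁/z₀) ⇒ ln z₀ = (ln z₁ − r·ln z₂)/(1 − r)
ln z₀ = (1.79176 − 0.84362×3.68888) / 0.15638 = -8.4427
z₀ = exp(-8.4427) = 0.0002155 m

z₀ ≈ 0.00022 m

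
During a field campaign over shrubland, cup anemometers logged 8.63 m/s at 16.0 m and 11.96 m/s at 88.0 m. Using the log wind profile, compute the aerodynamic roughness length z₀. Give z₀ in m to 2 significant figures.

z₀ ≈ 0.19 m

Log law: V(z) ∝ ln(z/z₀). With r = V₁/V₂ = 8.63/11.96 = 0.72157,
r · ln(z₂/z₀) = ln(z₁/z₀) ⇒ ln z₀ = (ln z₁ − r·ln z₂)/(1 − r)
ln z₀ = (2.77259 − 0.72157×4.47734) / 0.27843 = -1.6454
z₀ = exp(-1.6454) = 0.1929 m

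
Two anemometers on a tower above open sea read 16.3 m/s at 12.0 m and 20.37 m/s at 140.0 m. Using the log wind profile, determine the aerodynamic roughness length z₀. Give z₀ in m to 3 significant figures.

Log law: V(z) ∝ ln(z/z₀). With r = V₁/V₂ = 16.3/20.37 = 0.80020,
r · ln(z₂/z₀) = ln(z₁/z₀) ⇒ ln z₀ = (ln z₁ − r·ln z₂)/(1 − r)
ln z₀ = (2.48491 − 0.80020×4.94164) / 0.19980 = -7.3541
z₀ = exp(-7.3541) = 0.0006400 m

z₀ ≈ 0.000640 m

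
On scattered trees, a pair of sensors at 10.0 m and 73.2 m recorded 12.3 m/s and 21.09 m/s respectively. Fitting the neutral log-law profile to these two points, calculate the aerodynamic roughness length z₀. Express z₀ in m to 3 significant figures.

Log law: V(z) ∝ ln(z/z₀). With r = V₁/V₂ = 12.3/21.09 = 0.58321,
r · ln(z₂/z₀) = ln(z₁/z₀) ⇒ ln z₀ = (ln z₁ − r·ln z₂)/(1 − r)
ln z₀ = (2.30259 − 0.58321×4.29320) / 0.41679 = -0.4829
z₀ = exp(-0.4829) = 0.6170 m

z₀ ≈ 0.617 m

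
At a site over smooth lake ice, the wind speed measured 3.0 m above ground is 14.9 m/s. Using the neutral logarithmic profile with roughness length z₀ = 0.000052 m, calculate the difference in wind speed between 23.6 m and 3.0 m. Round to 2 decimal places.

Log law: V₂ = V₁ · ln(z₂/z₀)/ln(z₁/z₀) = 14.9 × 13.0255/10.9629 = 17.7034 m/s
ΔV = 17.7034 − 14.9 = 2.8034 m/s

2.80 m/s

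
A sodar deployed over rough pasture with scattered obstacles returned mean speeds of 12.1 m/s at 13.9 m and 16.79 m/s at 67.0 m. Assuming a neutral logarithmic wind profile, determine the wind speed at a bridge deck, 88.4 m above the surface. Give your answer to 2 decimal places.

Log law: V ∝ ln(z/z₀). From the pair, with r = V₁/V₂ = 0.72067,
ln z₀ = (ln z₁ − r·ln z₂)/(1 − r) = (2.6319 − 0.72067×4.2047)/0.27933 = -1.4259 → z₀ = 0.2403 m
V₃ = V₁ · ln(z₃/z₀)/ln(z₁/z₀) = 12.1 × 5.9077/4.0578 = 17.6165 m/s

17.62 m/s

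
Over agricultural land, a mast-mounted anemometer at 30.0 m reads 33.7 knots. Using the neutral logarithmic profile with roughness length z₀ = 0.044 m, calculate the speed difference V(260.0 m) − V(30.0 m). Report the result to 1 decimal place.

Log law: V₂ = V₁ · ln(z₂/z₀)/ln(z₁/z₀) = 33.7 × 8.6842/6.5248 = 44.8536 knots
ΔV = 44.8536 − 33.7 = 11.1536 knots

11.2 knots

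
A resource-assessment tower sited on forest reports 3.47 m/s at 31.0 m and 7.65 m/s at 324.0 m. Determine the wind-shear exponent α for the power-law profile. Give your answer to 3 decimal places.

α ≈ 0.337

Power law: V₂/V₁ = (z₂/z₁)^α ⇒ α = ln(V₂/V₁) / ln(z₂/z₁)
α = ln(7.65/3.47) / ln(324.0/31.0) = ln(2.2046) / ln(10.4516)
  = 0.79055 / 2.34676 = 0.33687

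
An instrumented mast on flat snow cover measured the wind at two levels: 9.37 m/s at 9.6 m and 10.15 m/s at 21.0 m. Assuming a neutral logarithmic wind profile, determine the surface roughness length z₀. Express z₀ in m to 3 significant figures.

z₀ ≈ 0.000792 m

Log law: V(z) ∝ ln(z/z₀). With r = V₁/V₂ = 9.37/10.15 = 0.92315,
r · ln(z₂/z₀) = ln(z₁/z₀) ⇒ ln z₀ = (ln z₁ − r·ln z₂)/(1 − r)
ln z₀ = (2.26176 − 0.92315×3.04452) / 0.07685 = -7.1414
z₀ = exp(-7.1414) = 0.0007917 m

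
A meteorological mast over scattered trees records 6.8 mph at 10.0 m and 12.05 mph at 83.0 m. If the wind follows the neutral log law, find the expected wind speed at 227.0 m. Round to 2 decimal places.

Log law: V ∝ ln(z/z₀). From the pair, with r = V₁/V₂ = 0.56432,
ln z₀ = (ln z₁ − r·ln z₂)/(1 − r) = (2.3026 − 0.56432×4.4188)/0.43568 = -0.4385 → z₀ = 0.6450 m
V₃ = V₁ · ln(z₃/z₀)/ln(z₁/z₀) = 6.8 × 5.8634/2.7411 = 14.5460 mph

14.55 mph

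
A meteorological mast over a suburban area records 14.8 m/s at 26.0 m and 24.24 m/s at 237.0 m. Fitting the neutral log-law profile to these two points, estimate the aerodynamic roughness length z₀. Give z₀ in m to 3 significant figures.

Log law: V(z) ∝ ln(z/z₀). With r = V₁/V₂ = 14.8/24.24 = 0.61056,
r · ln(z₂/z₀) = ln(z₁/z₀) ⇒ ln z₀ = (ln z₁ − r·ln z₂)/(1 − r)
ln z₀ = (3.25810 − 0.61056×5.46806) / 0.38944 = -0.2067
z₀ = exp(-0.2067) = 0.8133 m

z₀ ≈ 0.813 m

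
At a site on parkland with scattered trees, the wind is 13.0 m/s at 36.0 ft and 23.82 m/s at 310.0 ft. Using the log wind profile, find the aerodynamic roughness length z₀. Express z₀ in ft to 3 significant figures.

z₀ ≈ 2.71 ft

Log law: V(z) ∝ ln(z/z₀). With r = V₁/V₂ = 13.0/23.82 = 0.54576,
r · ln(z₂/z₀) = ln(z₁/z₀) ⇒ ln z₀ = (ln z₁ − r·ln z₂)/(1 − r)
ln z₀ = (3.58352 − 0.54576×5.73657) / 0.45424 = 0.9967
z₀ = exp(0.9967) = 2.709 ft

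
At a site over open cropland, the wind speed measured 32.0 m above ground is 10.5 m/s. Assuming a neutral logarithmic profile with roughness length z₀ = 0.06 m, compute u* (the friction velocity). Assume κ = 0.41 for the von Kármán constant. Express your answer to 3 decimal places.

Log law: V(z) = (u*/κ) · ln(z/z₀) ⇒ u* = κ · V / ln(z/z₀)
u* = 0.41 × 10.5 / ln(32.0/0.06) = 0.41 × 10.5 / 6.2791
   = 4.3050 / 6.2791 = 0.6856 m/s

u* ≈ 0.686 m/s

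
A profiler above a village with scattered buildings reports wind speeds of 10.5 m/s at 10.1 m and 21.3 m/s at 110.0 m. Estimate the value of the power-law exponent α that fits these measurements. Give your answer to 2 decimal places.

α ≈ 0.30

Power law: V₂/V₁ = (z₂/z₁)^α ⇒ α = ln(V₂/V₁) / ln(z₂/z₁)
α = ln(21.3/10.5) / ln(110.0/10.1) = ln(2.0286) / ln(10.8911)
  = 0.70733 / 2.38794 = 0.29621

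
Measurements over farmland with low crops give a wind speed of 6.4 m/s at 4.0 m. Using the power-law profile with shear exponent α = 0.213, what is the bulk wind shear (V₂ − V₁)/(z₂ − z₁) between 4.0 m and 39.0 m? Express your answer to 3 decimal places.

Power law: V₂ = V₁ · (z₂/z₁)^α = 6.4 × (9.7500)^0.213 = 10.3953 m/s
ΔV/Δz = (10.3953 − 6.4)/(39.0 − 4.0) = 3.9953/35.0000 = 0.11415 m/s/m

0.114 m/s/m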